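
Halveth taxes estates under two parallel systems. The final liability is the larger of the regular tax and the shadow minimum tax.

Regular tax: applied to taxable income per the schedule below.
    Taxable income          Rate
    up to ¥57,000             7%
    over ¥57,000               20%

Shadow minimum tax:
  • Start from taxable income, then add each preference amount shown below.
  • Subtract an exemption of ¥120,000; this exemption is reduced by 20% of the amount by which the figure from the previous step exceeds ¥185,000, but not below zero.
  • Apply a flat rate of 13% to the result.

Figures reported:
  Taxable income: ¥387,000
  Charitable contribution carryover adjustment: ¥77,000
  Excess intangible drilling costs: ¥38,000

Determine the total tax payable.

Shadow minimum tax:
  Adjusted income: ¥387,000 + ¥77,000 + ¥38,000 = ¥502,000
  Exemption: ¥120,000 − 20% × (¥502,000 − ¥185,000) = ¥120,000 − ¥63,400 = ¥56,600
  Base: ¥502,000 − ¥56,600 = ¥445,400
  ¥445,400 × 13% = ¥57,902

Regular tax:
  ¥57,000 × 7% = ¥3,990
  ¥330,000 × 20% = ¥66,000
  → ¥69,990

¥69,990 > ¥57,902, so the regular tax governs.

¥69,990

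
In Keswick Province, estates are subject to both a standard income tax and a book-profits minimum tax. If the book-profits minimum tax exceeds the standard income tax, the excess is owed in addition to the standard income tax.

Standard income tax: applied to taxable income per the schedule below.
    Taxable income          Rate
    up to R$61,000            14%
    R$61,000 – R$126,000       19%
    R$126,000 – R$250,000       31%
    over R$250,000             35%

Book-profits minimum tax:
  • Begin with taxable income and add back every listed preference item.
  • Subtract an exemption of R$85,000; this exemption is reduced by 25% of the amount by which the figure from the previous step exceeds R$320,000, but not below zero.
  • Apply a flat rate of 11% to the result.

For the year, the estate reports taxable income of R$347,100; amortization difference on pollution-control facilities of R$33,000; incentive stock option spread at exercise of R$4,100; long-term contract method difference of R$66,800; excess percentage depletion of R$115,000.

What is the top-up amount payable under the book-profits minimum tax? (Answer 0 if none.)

R$0

Standard income tax:
  R$61,000 × 14% = R$8,540
  R$65,000 × 19% = R$12,350
  R$124,000 × 31% = R$38,440
  R$97,100 × 35% = R$33,985
  → R$93,315

Book-profits minimum tax:
  Adjusted income: R$347,100 + R$33,000 + R$4,100 + R$66,800 + R$115,000 = R$566,000
  Exemption: R$85,000 − 25% × (R$566,000 − R$320,000) = R$85,000 − R$61,500 = R$23,500
  Base: R$566,000 − R$23,500 = R$542,500
  R$542,500 × 11% = R$59,675

R$59,675 ≤ R$93,315, so no add-on is due.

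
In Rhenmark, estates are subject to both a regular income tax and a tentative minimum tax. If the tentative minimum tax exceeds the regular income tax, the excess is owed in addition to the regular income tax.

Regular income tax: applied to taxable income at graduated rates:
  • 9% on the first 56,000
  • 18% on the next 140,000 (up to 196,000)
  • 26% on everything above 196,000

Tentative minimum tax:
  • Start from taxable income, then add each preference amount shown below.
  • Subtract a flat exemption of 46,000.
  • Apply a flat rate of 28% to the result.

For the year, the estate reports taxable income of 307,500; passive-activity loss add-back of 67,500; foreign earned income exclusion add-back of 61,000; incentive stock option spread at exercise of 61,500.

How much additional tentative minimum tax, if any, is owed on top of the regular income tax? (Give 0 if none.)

67,190

Tentative minimum tax:
  Adjusted income: 307,500 + 67,500 + 61,000 + 61,500 = 497,500
  Less exemption 46,000 → base 451,500
  451,500 × 28% = 126,420

Regular income tax:
  56,000 × 9% = 5,040
  140,000 × 18% = 25,200
  111,500 × 26% = 28,990
  → 59,230

Excess of tentative minimum tax over regular income tax: 126,420 − 59,230 = 67,190.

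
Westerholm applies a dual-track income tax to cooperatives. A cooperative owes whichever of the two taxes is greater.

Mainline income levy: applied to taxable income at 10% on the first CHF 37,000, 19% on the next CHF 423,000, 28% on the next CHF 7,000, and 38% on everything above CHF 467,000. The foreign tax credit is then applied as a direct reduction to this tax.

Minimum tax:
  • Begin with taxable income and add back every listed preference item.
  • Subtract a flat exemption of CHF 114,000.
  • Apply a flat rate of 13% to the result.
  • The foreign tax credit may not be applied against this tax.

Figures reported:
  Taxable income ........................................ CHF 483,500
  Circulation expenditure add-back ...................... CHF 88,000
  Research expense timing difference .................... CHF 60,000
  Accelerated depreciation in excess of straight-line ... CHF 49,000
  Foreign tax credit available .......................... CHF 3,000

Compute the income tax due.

CHF 89,300

Mainline income levy:
  CHF 37,000 × 10% = CHF 3,700
  CHF 423,000 × 19% = CHF 80,370
  CHF 7,000 × 28% = CHF 1,960
  CHF 16,500 × 38% = CHF 6,270
  → CHF 92,300
  Less foreign tax credit CHF 3,000 → CHF 89,300

Minimum tax:
  Adjusted income: CHF 483,500 + CHF 88,000 + CHF 60,000 + CHF 49,000 = CHF 680,500
  Less exemption CHF 114,000 → base CHF 566,500
  CHF 566,500 × 13% = CHF 73,645

CHF 89,300 > CHF 73,645, so the mainline income levy governs.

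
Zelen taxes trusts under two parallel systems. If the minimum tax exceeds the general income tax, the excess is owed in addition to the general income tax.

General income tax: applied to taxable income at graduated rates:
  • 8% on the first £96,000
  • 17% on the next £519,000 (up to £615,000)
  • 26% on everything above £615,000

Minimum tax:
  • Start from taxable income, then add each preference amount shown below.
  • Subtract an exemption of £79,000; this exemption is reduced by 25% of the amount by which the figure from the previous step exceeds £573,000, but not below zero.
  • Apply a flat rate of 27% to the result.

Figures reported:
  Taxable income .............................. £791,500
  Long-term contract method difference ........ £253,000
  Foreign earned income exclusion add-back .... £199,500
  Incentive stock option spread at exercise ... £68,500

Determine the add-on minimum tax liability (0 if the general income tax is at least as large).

£212,575

Minimum tax:
  Adjusted income: £791,500 + £253,000 + £199,500 + £68,500 = £1,312,500
  Exemption: 25% × (£1,312,500 − £573,000) = £184,875 ≥ £79,000, so the exemption is fully phased out
  Base: £1,312,500 − £0 = £1,312,500
  £1,312,500 × 27% = £354,375

General income tax:
  £96,000 × 8% = £7,680
  £519,000 × 17% = £88,230
  £176,500 × 26% = £45,890
  → £141,800

Excess of minimum tax over general income tax: £354,375 − £141,800 = £212,575.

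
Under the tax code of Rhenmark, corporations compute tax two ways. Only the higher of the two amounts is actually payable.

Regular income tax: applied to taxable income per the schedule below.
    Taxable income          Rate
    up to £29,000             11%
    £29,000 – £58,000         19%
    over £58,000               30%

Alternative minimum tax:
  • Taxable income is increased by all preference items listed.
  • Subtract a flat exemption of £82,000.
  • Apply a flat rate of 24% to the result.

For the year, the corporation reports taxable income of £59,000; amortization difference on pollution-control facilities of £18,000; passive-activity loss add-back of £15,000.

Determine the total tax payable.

Regular income tax:
  £29,000 × 11% = £3,190
  £29,000 × 19% = £5,510
  £1,000 × 30% = £300
  → £9,000

Alternative minimum tax:
  Adjusted income: £59,000 + £18,000 + £15,000 = £92,000
  Less exemption £82,000 → base £10,000
  £10,000 × 24% = £2,400

£9,000 > £2,400, so the regular income tax governs.

£9,000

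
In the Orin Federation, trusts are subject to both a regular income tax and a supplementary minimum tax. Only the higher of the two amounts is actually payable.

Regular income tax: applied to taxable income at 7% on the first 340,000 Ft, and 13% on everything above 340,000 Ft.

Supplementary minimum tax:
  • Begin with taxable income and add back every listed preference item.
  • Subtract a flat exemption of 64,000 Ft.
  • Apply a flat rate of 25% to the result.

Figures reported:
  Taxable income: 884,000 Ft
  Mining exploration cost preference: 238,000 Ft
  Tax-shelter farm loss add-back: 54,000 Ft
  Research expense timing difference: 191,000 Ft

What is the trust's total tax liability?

325,750 Ft

Supplementary minimum tax:
  Adjusted income: 884,000 Ft + 238,000 Ft + 54,000 Ft + 191,000 Ft = 1,367,000 Ft
  Less exemption 64,000 Ft → base 1,303,000 Ft
  1,303,000 Ft × 25% = 325,750 Ft

Regular income tax:
  340,000 Ft × 7% = 23,800 Ft
  544,000 Ft × 13% = 70,720 Ft
  → 94,520 Ft

325,750 Ft > 94,520 Ft, so the supplementary minimum tax is the binding amount.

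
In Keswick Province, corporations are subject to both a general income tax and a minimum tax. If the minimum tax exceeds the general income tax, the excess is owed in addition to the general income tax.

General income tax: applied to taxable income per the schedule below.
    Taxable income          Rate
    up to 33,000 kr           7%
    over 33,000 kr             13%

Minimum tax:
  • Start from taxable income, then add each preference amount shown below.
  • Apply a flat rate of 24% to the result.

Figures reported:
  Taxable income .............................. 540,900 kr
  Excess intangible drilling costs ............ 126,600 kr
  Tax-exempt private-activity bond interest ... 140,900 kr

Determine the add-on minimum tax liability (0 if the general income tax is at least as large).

125,679 kr

General income tax:
  33,000 kr × 7% = 2,310 kr
  507,900 kr × 13% = 66,027 kr
  → 68,337 kr

Minimum tax:
  Adjusted income: 540,900 kr + 126,600 kr + 140,900 kr = 808,400 kr
  808,400 kr × 24% = 194,016 kr

Excess of minimum tax over general income tax: 194,016 kr − 68,337 kr = 125,679 kr.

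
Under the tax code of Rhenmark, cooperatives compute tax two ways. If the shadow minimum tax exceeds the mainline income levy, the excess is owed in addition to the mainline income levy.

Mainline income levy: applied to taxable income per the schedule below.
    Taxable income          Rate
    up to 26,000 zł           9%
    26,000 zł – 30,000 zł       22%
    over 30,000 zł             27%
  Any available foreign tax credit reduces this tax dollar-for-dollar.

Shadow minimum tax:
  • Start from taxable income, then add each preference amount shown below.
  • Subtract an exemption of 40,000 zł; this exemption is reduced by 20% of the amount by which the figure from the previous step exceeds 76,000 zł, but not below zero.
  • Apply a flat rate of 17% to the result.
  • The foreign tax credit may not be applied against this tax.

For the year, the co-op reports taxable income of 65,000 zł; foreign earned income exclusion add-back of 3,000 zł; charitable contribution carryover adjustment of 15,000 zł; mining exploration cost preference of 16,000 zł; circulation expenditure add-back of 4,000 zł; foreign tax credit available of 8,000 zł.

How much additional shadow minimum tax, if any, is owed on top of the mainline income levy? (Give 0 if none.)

Shadow minimum tax:
  Adjusted income: 65,000 zł + 3,000 zł + 15,000 zł + 16,000 zł + 4,000 zł = 103,000 zł
  Exemption: 40,000 zł − 20% × (103,000 zł − 76,000 zł) = 40,000 zł − 5,400 zł = 34,600 zł
  Base: 103,000 zł − 34,600 zł = 68,400 zł
  68,400 zł × 17% = 11,628 zł

Mainline income levy:
  26,000 zł × 9% = 2,340 zł
  4,000 zł × 22% = 880 zł
  35,000 zł × 27% = 9,450 zł
  → 12,670 zł
  Less foreign tax credit 8,000 zł → 4,670 zł

Excess of shadow minimum tax over mainline income levy: 11,628 zł − 4,670 zł = 6,958 zł.

6,958 zł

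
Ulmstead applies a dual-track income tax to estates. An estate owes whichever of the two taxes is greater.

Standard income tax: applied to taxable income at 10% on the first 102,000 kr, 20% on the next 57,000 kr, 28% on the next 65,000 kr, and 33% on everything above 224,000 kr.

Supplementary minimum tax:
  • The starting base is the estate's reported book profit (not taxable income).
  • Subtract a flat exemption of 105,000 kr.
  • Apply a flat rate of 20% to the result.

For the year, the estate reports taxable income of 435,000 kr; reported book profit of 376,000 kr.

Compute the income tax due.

109,430 kr

Supplementary minimum tax:
  Base (reported book profit): 376,000 kr
  Less exemption 105,000 kr → base 271,000 kr
  271,000 kr × 20% = 54,200 kr

Standard income tax:
  102,000 kr × 10% = 10,200 kr
  57,000 kr × 20% = 11,400 kr
  65,000 kr × 28% = 18,200 kr
  211,000 kr × 33% = 69,630 kr
  → 109,430 kr

109,430 kr > 54,200 kr, so the standard income tax governs.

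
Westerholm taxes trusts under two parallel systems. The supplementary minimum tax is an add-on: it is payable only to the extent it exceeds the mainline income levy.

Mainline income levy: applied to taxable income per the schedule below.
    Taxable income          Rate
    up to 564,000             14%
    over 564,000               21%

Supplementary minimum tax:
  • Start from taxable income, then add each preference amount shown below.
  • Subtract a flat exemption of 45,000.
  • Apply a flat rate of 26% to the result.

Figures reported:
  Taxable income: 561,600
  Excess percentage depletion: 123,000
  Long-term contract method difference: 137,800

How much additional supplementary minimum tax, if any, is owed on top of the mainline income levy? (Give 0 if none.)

Supplementary minimum tax:
  Adjusted income: 561,600 + 123,000 + 137,800 = 822,400
  Less exemption 45,000 → base 777,400
  777,400 × 26% = 202,124

Mainline income levy:
  561,600 × 14% = 78,624

Excess of supplementary minimum tax over mainline income levy: 202,124 − 78,624 = 123,500.

123,500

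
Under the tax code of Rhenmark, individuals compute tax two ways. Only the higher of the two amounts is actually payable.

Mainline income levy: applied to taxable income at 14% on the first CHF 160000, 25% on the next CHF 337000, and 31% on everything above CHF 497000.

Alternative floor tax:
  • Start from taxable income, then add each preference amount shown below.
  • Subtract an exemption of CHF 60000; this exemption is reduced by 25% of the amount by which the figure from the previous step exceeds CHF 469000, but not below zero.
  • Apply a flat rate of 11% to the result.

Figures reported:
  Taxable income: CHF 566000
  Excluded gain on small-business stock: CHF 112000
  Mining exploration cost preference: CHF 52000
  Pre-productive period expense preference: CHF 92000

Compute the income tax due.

CHF 128040

Alternative floor tax:
  Adjusted income: CHF 566000 + CHF 112000 + CHF 52000 + CHF 92000 = CHF 822000
  Exemption: 25% × (CHF 822000 − CHF 469000) = CHF 88250 ≥ CHF 60000, so the exemption is fully phased out
  Base: CHF 822000 − CHF 0 = CHF 822000
  CHF 822000 × 11% = CHF 90420

Mainline income levy:
  CHF 160000 × 14% = CHF 22400
  CHF 337000 × 25% = CHF 84250
  CHF 69000 × 31% = CHF 21390
  → CHF 128040

CHF 128040 > CHF 90420, so the mainline income levy governs.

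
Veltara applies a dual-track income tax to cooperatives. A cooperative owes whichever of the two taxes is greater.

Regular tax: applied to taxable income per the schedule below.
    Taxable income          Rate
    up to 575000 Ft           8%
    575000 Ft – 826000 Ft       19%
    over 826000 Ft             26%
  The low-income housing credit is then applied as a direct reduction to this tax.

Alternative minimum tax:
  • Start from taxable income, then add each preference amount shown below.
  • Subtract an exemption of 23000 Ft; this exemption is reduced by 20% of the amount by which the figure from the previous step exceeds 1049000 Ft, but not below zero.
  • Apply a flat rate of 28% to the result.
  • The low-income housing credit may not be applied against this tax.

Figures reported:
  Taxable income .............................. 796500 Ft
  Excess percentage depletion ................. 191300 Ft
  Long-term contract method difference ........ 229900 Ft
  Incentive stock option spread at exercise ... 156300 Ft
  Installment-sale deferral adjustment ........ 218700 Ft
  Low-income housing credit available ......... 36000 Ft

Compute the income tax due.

445956 Ft

Regular tax:
  575000 Ft × 8% = 46000 Ft
  221500 Ft × 19% = 42085 Ft
  → 88085 Ft
  Less low-income housing credit 36000 Ft → 52085 Ft

Alternative minimum tax:
  Adjusted income: 796500 Ft + 191300 Ft + 229900 Ft + 156300 Ft + 218700 Ft = 1592700 Ft
  Exemption: 20% × (1592700 Ft − 1049000 Ft) = 108740 Ft ≥ 23000 Ft, so the exemption is fully phased out
  Base: 1592700 Ft − 0 Ft = 1592700 Ft
  1592700 Ft × 28% = 445956 Ft

445956 Ft > 52085 Ft, so the alternative minimum tax is the binding amount.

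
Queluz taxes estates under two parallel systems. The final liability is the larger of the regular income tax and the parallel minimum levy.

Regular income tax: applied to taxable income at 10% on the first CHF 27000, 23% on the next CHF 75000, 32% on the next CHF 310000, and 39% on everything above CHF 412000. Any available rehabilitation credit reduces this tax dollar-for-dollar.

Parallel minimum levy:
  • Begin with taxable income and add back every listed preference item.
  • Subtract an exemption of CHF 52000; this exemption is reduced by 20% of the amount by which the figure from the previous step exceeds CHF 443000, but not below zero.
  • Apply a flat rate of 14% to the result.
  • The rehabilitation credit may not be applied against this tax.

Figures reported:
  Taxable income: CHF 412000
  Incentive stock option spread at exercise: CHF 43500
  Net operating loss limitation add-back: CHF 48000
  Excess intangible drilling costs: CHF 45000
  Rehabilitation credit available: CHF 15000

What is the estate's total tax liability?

Parallel minimum levy:
  Adjusted income: CHF 412000 + CHF 43500 + CHF 48000 + CHF 45000 = CHF 548500
  Exemption: CHF 52000 − 20% × (CHF 548500 − CHF 443000) = CHF 52000 − CHF 21100 = CHF 30900
  Base: CHF 548500 − CHF 30900 = CHF 517600
  CHF 517600 × 14% = CHF 72464

Regular income tax:
  CHF 27000 × 10% = CHF 2700
  CHF 75000 × 23% = CHF 17250
  CHF 310000 × 32% = CHF 99200
  → CHF 119150
  Less rehabilitation credit CHF 15000 → CHF 104150

CHF 104150 > CHF 72464, so the regular income tax governs.

CHF 104150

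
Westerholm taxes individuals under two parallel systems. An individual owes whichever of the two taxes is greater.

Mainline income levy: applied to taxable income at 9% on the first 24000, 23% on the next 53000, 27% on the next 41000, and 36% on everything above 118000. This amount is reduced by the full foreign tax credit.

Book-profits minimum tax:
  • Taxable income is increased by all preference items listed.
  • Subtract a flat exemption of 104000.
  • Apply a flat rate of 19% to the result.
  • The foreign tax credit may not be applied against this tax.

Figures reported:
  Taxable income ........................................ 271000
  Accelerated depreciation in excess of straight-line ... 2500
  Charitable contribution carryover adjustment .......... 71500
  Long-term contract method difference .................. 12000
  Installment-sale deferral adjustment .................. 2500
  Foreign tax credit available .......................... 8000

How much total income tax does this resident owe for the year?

72500

Book-profits minimum tax:
  Adjusted income: 271000 + 2500 + 71500 + 12000 + 2500 = 359500
  Less exemption 104000 → base 255500
  255500 × 19% = 48545

Mainline income levy:
  24000 × 9% = 2160
  53000 × 23% = 12190
  41000 × 27% = 11070
  153000 × 36% = 55080
  → 80500
  Less foreign tax credit 8000 → 72500

72500 > 48545, so the mainline income levy governs.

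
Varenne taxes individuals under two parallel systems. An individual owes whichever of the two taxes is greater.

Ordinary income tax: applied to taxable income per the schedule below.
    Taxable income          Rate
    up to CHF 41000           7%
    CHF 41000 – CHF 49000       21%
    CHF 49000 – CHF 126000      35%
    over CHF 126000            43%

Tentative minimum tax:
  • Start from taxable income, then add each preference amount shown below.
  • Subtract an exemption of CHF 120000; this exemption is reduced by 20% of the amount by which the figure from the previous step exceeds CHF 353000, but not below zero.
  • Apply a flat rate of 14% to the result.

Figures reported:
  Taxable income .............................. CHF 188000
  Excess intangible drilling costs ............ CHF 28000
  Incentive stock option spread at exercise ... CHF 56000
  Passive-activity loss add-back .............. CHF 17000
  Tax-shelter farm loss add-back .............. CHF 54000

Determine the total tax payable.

CHF 58160

Ordinary income tax:
  CHF 41000 × 7% = CHF 2870
  CHF 8000 × 21% = CHF 1680
  CHF 77000 × 35% = CHF 26950
  CHF 62000 × 43% = CHF 26660
  → CHF 58160

Tentative minimum tax:
  Adjusted income: CHF 188000 + CHF 28000 + CHF 56000 + CHF 17000 + CHF 54000 = CHF 343000
  Exemption: CHF 343000 ≤ CHF 353000, so full CHF 120000 applies
  Base: CHF 343000 − CHF 120000 = CHF 223000
  CHF 223000 × 14% = CHF 31220

CHF 58160 > CHF 31220, so the ordinary income tax governs.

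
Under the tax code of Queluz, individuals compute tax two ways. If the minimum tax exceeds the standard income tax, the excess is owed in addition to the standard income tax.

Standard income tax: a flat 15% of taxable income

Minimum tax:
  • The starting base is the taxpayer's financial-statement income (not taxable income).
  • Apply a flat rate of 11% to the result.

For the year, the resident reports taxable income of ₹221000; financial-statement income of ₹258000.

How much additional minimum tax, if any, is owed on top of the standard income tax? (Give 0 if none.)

Minimum tax:
  Base (financial-statement income): ₹258000
  ₹258000 × 11% = ₹28380

Standard income tax:
  ₹221000 × 15% = ₹33150

₹28380 ≤ ₹33150, so no add-on is due.

₹0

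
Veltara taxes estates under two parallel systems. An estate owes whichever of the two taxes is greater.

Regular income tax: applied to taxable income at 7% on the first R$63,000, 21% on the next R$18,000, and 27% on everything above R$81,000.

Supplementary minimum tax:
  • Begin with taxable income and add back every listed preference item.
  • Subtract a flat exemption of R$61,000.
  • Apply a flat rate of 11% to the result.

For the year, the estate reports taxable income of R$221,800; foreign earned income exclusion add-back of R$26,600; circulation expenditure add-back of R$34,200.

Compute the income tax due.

Supplementary minimum tax:
  Adjusted income: R$221,800 + R$26,600 + R$34,200 = R$282,600
  Less exemption R$61,000 → base R$221,600
  R$221,600 × 11% = R$24,376

Regular income tax:
  R$63,000 × 7% = R$4,410
  R$18,000 × 21% = R$3,780
  R$140,800 × 27% = R$38,016
  → R$46,206

R$46,206 > R$24,376, so the regular income tax governs.

R$46,206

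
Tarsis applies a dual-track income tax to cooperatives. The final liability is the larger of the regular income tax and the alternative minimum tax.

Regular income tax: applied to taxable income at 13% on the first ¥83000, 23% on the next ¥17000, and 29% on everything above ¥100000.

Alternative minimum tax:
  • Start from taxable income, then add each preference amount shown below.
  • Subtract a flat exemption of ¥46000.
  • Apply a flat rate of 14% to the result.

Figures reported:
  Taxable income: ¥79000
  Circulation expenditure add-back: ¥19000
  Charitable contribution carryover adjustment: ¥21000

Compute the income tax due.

¥10270

Alternative minimum tax:
  Adjusted income: ¥79000 + ¥19000 + ¥21000 = ¥119000
  Less exemption ¥46000 → base ¥73000
  ¥73000 × 14% = ¥10220

Regular income tax:
  ¥79000 × 13% = ¥10270

¥10270 > ¥10220, so the regular income tax governs.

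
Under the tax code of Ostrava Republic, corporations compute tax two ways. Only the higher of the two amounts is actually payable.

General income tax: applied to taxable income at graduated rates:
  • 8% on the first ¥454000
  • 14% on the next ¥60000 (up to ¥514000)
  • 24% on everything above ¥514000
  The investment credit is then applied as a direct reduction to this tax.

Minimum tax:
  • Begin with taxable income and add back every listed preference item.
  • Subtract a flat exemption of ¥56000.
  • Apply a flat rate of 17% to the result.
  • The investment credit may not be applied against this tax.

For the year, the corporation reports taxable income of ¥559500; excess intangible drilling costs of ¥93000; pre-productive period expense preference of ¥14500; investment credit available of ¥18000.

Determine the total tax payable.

¥103870

General income tax:
  ¥454000 × 8% = ¥36320
  ¥60000 × 14% = ¥8400
  ¥45500 × 24% = ¥10920
  → ¥55640
  Less investment credit ¥18000 → ¥37640

Minimum tax:
  Adjusted income: ¥559500 + ¥93000 + ¥14500 = ¥667000
  Less exemption ¥56000 → base ¥611000
  ¥611000 × 17% = ¥103870

¥103870 > ¥37640, so the minimum tax is the binding amount.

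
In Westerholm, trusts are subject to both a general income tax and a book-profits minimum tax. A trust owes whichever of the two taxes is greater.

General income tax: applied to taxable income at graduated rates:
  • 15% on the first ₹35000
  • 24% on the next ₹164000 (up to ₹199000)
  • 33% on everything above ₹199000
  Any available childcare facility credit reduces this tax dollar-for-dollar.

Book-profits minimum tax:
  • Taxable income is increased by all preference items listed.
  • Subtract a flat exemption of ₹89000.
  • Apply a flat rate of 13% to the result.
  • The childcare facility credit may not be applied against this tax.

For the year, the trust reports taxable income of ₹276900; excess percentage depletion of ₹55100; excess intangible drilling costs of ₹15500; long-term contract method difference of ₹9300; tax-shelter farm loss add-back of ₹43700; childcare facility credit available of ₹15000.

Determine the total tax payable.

General income tax:
  ₹35000 × 15% = ₹5250
  ₹164000 × 24% = ₹39360
  ₹77900 × 33% = ₹25707
  → ₹70317
  Less childcare facility credit ₹15000 → ₹55317

Book-profits minimum tax:
  Adjusted income: ₹276900 + ₹55100 + ₹15500 + ₹9300 + ₹43700 = ₹400500
  Less exemption ₹89000 → base ₹311500
  ₹311500 × 13% = ₹40495

₹55317 > ₹40495, so the general income tax governs.

₹55317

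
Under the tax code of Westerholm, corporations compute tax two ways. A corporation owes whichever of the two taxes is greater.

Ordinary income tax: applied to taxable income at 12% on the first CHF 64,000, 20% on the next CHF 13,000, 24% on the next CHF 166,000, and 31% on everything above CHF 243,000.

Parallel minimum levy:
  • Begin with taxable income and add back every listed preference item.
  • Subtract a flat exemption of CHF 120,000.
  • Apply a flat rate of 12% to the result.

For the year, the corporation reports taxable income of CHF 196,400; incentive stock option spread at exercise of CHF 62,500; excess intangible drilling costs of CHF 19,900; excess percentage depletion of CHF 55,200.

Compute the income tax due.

CHF 38,936

Parallel minimum levy:
  Adjusted income: CHF 196,400 + CHF 62,500 + CHF 19,900 + CHF 55,200 = CHF 334,000
  Less exemption CHF 120,000 → base CHF 214,000
  CHF 214,000 × 12% = CHF 25,680

Ordinary income tax:
  CHF 64,000 × 12% = CHF 7,680
  CHF 13,000 × 20% = CHF 2,600
  CHF 119,400 × 24% = CHF 28,656
  → CHF 38,936

CHF 38,936 > CHF 25,680, so the ordinary income tax governs.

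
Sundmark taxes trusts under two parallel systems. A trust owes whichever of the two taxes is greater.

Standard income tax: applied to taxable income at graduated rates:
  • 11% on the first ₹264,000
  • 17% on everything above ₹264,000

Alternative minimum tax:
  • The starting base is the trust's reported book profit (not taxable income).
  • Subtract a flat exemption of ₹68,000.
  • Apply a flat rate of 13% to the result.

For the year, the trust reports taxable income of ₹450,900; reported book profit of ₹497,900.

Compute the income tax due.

₹60,813

Standard income tax:
  ₹264,000 × 11% = ₹29,040
  ₹186,900 × 17% = ₹31,773
  → ₹60,813

Alternative minimum tax:
  Base (reported book profit): ₹497,900
  Less exemption ₹68,000 → base ₹429,900
  ₹429,900 × 13% = ₹55,887

₹60,813 > ₹55,887, so the standard income tax governs.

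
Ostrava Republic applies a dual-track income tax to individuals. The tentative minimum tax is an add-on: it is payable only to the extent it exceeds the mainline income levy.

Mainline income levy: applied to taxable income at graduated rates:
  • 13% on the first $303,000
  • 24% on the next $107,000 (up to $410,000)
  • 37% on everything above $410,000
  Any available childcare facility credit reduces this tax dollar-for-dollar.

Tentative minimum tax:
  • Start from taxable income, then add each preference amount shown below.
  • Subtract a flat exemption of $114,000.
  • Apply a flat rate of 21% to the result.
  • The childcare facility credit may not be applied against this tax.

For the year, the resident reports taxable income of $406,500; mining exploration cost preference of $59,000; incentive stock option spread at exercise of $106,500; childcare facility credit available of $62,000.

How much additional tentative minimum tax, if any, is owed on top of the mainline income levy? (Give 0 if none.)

$93,950

Mainline income levy:
  $303,000 × 13% = $39,390
  $103,500 × 24% = $24,840
  → $64,230
  Less childcare facility credit $62,000 → $2,230

Tentative minimum tax:
  Adjusted income: $406,500 + $59,000 + $106,500 = $572,000
  Less exemption $114,000 → base $458,000
  $458,000 × 21% = $96,180

Excess of tentative minimum tax over mainline income levy: $96,180 − $2,230 = $93,950.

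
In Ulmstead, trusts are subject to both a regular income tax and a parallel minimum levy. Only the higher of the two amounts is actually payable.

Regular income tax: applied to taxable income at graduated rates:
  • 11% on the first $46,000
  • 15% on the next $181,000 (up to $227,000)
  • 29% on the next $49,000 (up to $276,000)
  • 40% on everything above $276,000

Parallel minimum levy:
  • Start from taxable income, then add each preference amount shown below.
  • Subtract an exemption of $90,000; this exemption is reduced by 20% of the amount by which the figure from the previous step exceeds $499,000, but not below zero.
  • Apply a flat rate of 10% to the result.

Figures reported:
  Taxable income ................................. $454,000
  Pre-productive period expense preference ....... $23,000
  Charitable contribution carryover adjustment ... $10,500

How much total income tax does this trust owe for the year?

$117,620

Regular income tax:
  $46,000 × 11% = $5,060
  $181,000 × 15% = $27,150
  $49,000 × 29% = $14,210
  $178,000 × 40% = $71,200
  → $117,620

Parallel minimum levy:
  Adjusted income: $454,000 + $23,000 + $10,500 = $487,500
  Exemption: $487,500 ≤ $499,000, so full $90,000 applies
  Base: $487,500 − $90,000 = $397,500
  $397,500 × 10% = $39,750

$117,620 > $39,750, so the regular income tax governs.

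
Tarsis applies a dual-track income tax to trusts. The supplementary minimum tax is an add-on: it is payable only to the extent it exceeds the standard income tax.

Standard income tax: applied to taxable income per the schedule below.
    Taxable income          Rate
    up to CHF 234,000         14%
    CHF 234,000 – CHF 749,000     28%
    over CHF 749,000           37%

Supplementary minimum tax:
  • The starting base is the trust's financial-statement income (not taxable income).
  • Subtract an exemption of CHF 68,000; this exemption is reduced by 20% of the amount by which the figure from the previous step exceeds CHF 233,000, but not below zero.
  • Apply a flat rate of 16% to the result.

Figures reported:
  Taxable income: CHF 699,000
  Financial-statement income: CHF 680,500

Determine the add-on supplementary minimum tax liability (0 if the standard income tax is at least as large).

CHF 0

Standard income tax:
  CHF 234,000 × 14% = CHF 32,760
  CHF 465,000 × 28% = CHF 130,200
  → CHF 162,960

Supplementary minimum tax:
  Base (financial-statement income): CHF 680,500
  Exemption: 20% × (CHF 680,500 − CHF 233,000) = CHF 89,500 ≥ CHF 68,000, so the exemption is fully phased out
  Base: CHF 680,500 − CHF 0 = CHF 680,500
  CHF 680,500 × 16% = CHF 108,880

CHF 108,880 ≤ CHF 162,960, so no add-on is due.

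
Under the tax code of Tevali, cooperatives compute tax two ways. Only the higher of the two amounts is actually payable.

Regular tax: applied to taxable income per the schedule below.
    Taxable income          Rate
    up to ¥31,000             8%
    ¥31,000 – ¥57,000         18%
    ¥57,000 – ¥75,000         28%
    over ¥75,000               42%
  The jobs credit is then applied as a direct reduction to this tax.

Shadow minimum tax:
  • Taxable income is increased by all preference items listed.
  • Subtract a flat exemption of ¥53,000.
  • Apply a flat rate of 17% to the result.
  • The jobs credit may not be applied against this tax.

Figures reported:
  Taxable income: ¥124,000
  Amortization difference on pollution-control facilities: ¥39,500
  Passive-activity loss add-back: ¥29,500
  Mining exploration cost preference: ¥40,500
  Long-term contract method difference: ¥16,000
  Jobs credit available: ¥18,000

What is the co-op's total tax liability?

Regular tax:
  ¥31,000 × 8% = ¥2,480
  ¥26,000 × 18% = ¥4,680
  ¥18,000 × 28% = ¥5,040
  ¥49,000 × 42% = ¥20,580
  → ¥32,780
  Less jobs credit ¥18,000 → ¥14,780

Shadow minimum tax:
  Adjusted income: ¥124,000 + ¥39,500 + ¥29,500 + ¥40,500 + ¥16,000 = ¥249,500
  Less exemption ¥53,000 → base ¥196,500
  ¥196,500 × 17% = ¥33,405

¥33,405 > ¥14,780, so the shadow minimum tax is the binding amount.

¥33,405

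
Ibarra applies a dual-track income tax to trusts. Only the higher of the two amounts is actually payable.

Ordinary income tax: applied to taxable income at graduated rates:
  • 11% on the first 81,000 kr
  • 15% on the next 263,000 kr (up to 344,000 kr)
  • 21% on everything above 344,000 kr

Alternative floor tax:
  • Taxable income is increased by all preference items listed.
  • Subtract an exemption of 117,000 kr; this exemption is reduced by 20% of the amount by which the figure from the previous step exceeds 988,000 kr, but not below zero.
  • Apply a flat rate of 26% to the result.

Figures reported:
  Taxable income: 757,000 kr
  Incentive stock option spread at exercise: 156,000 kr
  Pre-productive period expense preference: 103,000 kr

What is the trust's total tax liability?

Alternative floor tax:
  Adjusted income: 757,000 kr + 156,000 kr + 103,000 kr = 1,016,000 kr
  Exemption: 117,000 kr − 20% × (1,016,000 kr − 988,000 kr) = 117,000 kr − 5,600 kr = 111,400 kr
  Base: 1,016,000 kr − 111,400 kr = 904,600 kr
  904,600 kr × 26% = 235,196 kr

Ordinary income tax:
  81,000 kr × 11% = 8,910 kr
  263,000 kr × 15% = 39,450 kr
  413,000 kr × 21% = 86,730 kr
  → 135,090 kr

235,196 kr > 135,090 kr, so the alternative floor tax is the binding amount.

235,196 kr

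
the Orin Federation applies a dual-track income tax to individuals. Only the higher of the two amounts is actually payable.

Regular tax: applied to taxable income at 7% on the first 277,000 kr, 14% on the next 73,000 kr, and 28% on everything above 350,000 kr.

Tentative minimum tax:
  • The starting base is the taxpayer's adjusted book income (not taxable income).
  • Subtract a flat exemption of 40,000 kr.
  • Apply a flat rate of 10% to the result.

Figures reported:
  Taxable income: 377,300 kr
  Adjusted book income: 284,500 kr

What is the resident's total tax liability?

Tentative minimum tax:
  Base (adjusted book income): 284,500 kr
  Less exemption 40,000 kr → base 244,500 kr
  244,500 kr × 10% = 24,450 kr

Regular tax:
  277,000 kr × 7% = 19,390 kr
  73,000 kr × 14% = 10,220 kr
  27,300 kr × 28% = 7,644 kr
  → 37,254 kr

37,254 kr > 24,450 kr, so the regular tax governs.

37,254 kr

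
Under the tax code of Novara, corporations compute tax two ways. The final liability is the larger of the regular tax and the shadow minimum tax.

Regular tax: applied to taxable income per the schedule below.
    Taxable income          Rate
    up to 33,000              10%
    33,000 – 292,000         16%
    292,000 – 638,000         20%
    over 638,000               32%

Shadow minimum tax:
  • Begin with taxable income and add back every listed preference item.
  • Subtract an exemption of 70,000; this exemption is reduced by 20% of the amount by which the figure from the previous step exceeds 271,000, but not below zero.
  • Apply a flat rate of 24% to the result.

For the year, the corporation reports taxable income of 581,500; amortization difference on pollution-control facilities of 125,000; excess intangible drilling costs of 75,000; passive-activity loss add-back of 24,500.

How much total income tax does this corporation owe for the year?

193,440

Regular tax:
  33,000 × 10% = 3,300
  259,000 × 16% = 41,440
  289,500 × 20% = 57,900
  → 102,640

Shadow minimum tax:
  Adjusted income: 581,500 + 125,000 + 75,000 + 24,500 = 806,000
  Exemption: 20% × (806,000 − 271,000) = 107,000 ≥ 70,000, so the exemption is fully phased out
  Base: 806,000 − 0 = 806,000
  806,000 × 24% = 193,440

193,440 > 102,640, so the shadow minimum tax is the binding amount.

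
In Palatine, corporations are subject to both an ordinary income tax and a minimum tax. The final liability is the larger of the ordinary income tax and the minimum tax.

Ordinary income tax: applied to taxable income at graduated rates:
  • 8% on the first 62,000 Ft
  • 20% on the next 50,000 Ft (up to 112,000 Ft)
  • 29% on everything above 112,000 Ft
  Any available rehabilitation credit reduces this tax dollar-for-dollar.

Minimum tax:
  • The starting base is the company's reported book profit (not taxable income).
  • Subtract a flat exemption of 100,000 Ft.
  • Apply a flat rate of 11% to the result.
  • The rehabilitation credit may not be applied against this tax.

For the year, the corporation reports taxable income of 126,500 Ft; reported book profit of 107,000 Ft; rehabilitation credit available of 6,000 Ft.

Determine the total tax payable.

Minimum tax:
  Base (reported book profit): 107,000 Ft
  Less exemption 100,000 Ft → base 7,000 Ft
  7,000 Ft × 11% = 770 Ft

Ordinary income tax:
  62,000 Ft × 8% = 4,960 Ft
  50,000 Ft × 20% = 10,000 Ft
  14,500 Ft × 29% = 4,205 Ft
  → 19,165 Ft
  Less rehabilitation credit 6,000 Ft → 13,165 Ft

13,165 Ft > 770 Ft, so the ordinary income tax governs.

13,165 Ft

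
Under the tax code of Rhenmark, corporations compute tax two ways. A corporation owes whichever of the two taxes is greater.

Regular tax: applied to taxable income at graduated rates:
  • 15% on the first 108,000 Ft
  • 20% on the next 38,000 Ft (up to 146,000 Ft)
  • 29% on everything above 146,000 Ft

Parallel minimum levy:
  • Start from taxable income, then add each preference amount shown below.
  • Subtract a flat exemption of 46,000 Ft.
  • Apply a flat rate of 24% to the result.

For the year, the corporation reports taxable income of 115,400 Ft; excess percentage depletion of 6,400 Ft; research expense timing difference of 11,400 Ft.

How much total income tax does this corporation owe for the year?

Regular tax:
  108,000 Ft × 15% = 16,200 Ft
  7,400 Ft × 20% = 1,480 Ft
  → 17,680 Ft

Parallel minimum levy:
  Adjusted income: 115,400 Ft + 6,400 Ft + 11,400 Ft = 133,200 Ft
  Less exemption 46,000 Ft → base 87,200 Ft
  87,200 Ft × 24% = 20,928 Ft

20,928 Ft > 17,680 Ft, so the parallel minimum levy is the binding amount.

20,928 Ft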